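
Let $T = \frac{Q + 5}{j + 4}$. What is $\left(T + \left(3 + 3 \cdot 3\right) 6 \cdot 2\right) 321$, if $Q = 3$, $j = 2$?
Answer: $46652$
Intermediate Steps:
$T = \frac{4}{3}$ ($T = \frac{3 + 5}{2 + 4} = \frac{8}{6} = 8 \cdot \frac{1}{6} = \frac{4}{3} \approx 1.3333$)
$\left(T + \left(3 + 3 \cdot 3\right) 6 \cdot 2\right) 321 = \left(\frac{4}{3} + \left(3 + 3 \cdot 3\right) 6 \cdot 2\right) 321 = \left(\frac{4}{3} + \left(3 + 9\right) 12\right) 321 = \left(\frac{4}{3} + 12 \cdot 12\right) 321 = \left(\frac{4}{3} + 144\right) 321 = \frac{436}{3} \cdot 321 = 46652$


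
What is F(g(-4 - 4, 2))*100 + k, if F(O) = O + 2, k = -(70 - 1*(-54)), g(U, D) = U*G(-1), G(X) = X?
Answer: 876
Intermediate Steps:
g(U, D) = -U (g(U, D) = U*(-1) = -U)
k = -124 (k = -(70 + 54) = -1*124 = -124)
F(O) = 2 + O
F(g(-4 - 4, 2))*100 + k = (2 - (-4 - 4))*100 - 124 = (2 - 1*(-8))*100 - 124 = (2 + 8)*100 - 124 = 10*100 - 124 = 1000 - 124 = 876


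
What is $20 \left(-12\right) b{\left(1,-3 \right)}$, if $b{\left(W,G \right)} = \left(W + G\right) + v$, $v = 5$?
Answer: $-720$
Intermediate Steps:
$b{\left(W,G \right)} = 5 + G + W$ ($b{\left(W,G \right)} = \left(W + G\right) + 5 = \left(G + W\right) + 5 = 5 + G + W$)
$20 \left(-12\right) b{\left(1,-3 \right)} = 20 \left(-12\right) \left(5 - 3 + 1\right) = \left(-240\right) 3 = -720$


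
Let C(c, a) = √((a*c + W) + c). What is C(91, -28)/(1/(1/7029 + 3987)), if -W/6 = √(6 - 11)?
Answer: 28024624*√(-2457 - 6*I*√5)/7029 ≈ 539.57 - 1.9763e+5*I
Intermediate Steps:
W = -6*I*√5 (W = -6*√(6 - 11) = -6*I*√5 ≈ -13.416*I)
C(c, a) = √(c + a*c - 6*I*√5) (C(c, a) = √((a*c - 6*I*√5) + c) = √(c + a*c - 6*I*√5))
C(91, -28)/(1/(1/7029 + 3987)) = √(91 - 28*91 - 6*I*√5)/(1/(1/7029 + 3987)) = √(91 - 2548 - 6*I*√5)/(1/(1/7029 + 3987)) = √(-2457 - 6*I*√5)/(1/(28024624/7029)) = √(-2457 - 6*I*√5)/(7029/28024624) = √(-2457 - 6*I*√5)*(28024624/7029) = 28024624*√(-2457 - 6*I*√5)/7029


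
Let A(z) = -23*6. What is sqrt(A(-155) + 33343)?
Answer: sqrt(33205) ≈ 182.22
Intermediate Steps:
A(z) = -138
sqrt(A(-155) + 33343) = sqrt(-138 + 33343) = sqrt(33205)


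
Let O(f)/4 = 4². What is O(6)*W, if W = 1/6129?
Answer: 64/6129 ≈ 0.010442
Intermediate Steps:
O(f) = 64 (O(f) = 4*4² = 4*16 = 64)
W = 1/6129 ≈ 0.00016316
O(6)*W = 64*(1/6129) = 64/6129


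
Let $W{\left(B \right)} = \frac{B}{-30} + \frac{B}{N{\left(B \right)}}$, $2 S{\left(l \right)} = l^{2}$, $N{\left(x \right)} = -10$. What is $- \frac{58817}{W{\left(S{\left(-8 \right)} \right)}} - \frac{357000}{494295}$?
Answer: $\frac{29071425815}{2108992} \approx 13785.0$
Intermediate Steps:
$S{\left(l \right)} = \frac{l^{2}}{2}$
$W{\left(B \right)} = - \frac{2 B}{15}$ ($W{\left(B \right)} = \frac{B}{-30} + \frac{B}{-10} = B \left(- \frac{1}{30}\right) + B \left(- \frac{1}{10}\right) = - \frac{B}{30} - \frac{B}{10} = - \frac{2 B}{15}$)
$- \frac{58817}{W{\left(S{\left(-8 \right)} \right)}} - \frac{357000}{494295} = - \frac{58817}{\left(- \frac{2}{15}\right) \frac{\left(-8\right)^{2}}{2}} - \frac{357000}{494295} = - \frac{58817}{\left(- \frac{2}{15}\right) \frac{1}{2} \cdot 64} - \frac{23800}{32953} = - \frac{58817}{\left(- \frac{2}{15}\right) 32} - \frac{23800}{32953} = - \frac{58817}{- \frac{64}{15}} - \frac{23800}{32953} = \left(-58817\right) \left(- \frac{15}{64}\right) - \frac{23800}{32953} = \frac{882255}{64} - \frac{23800}{32953} = \frac{29071425815}{2108992}$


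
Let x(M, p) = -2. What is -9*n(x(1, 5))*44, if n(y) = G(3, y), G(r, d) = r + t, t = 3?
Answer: -2376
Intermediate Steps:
G(r, d) = 3 + r (G(r, d) = r + 3 = 3 + r)
n(y) = 6 (n(y) = 3 + 3 = 6)
-9*n(x(1, 5))*44 = -9*6*44 = -54*44 = -2376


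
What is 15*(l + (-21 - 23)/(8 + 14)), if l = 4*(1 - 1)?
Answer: -30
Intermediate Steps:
l = 0 (l = 4*0 = 0)
15*(l + (-21 - 23)/(8 + 14)) = 15*(0 + (-21 - 23)/(8 + 14)) = 15*(0 - 44/22) = 15*(0 - 44*1/22) = 15*(0 - 2) = 15*(-2) = -30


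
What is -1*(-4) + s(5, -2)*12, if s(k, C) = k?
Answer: 64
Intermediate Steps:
-1*(-4) + s(5, -2)*12 = -1*(-4) + 5*12 = 4 + 60 = 64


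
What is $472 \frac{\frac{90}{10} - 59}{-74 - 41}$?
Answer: $\frac{4720}{23} \approx 205.22$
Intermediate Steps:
$472 \frac{\frac{90}{10} - 59}{-74 - 41} = 472 \frac{90 \cdot \frac{1}{10} - 59}{-115} = 472 \left(9 - 59\right) \left(- \frac{1}{115}\right) = 472 \left(\left(-50\right) \left(- \frac{1}{115}\right)\right) = 472 \cdot \frac{10}{23} = \frac{4720}{23}$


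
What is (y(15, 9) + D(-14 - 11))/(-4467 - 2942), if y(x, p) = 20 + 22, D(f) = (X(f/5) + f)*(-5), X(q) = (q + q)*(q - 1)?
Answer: 133/7409 ≈ 0.017951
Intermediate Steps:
X(q) = 2*q*(-1 + q) (X(q) = (2*q)*(-1 + q) = 2*q*(-1 + q))
D(f) = -5*f - 2*f*(-1 + f/5) (D(f) = (2*(f/5)*(-1 + f/5) + f)*(-5) = (2*f*(-1 + f/5)/5 + f)*(-5) = (f + 2*f*(-1 + f/5)/5)*(-5) = -5*f - 2*f*(-1 + f/5))
y(x, p) = 42
(y(15, 9) + D(-14 - 11))/(-4467 - 2942) = (42 + (-14 - 11)*(-15 - 2*(-14 - 11))/5)/(-4467 - 2942) = (42 + (⅕)*(-25)*(-15 - 2*(-25)))/(-7409) = (42 + (⅕)*(-25)*(-15 + 50))*(-1/7409) = (42 + (⅕)*(-25)*35)*(-1/7409) = (42 - 175)*(-1/7409) = -133*(-1/7409) = 133/7409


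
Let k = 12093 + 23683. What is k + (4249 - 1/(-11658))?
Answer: 466611451/11658 ≈ 40025.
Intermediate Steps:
k = 35776
k + (4249 - 1/(-11658)) = 35776 + (4249 - 1/(-11658)) = 35776 + (4249 - 1*(-1/11658)) = 35776 + (4249 + 1/11658) = 35776 + 49534843/11658 = 466611451/11658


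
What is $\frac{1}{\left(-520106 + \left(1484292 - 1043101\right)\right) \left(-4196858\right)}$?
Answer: $\frac{1}{331195049070} \approx 3.0194 \cdot 10^{-12}$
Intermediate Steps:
$\frac{1}{\left(-520106 + \left(1484292 - 1043101\right)\right) \left(-4196858\right)} = \frac{1}{-520106 + 441191} \left(- \frac{1}{4196858}\right) = \frac{1}{-78915} \left(- \frac{1}{4196858}\right) = \left(- \frac{1}{78915}\right) \left(- \frac{1}{4196858}\right) = \frac{1}{331195049070}$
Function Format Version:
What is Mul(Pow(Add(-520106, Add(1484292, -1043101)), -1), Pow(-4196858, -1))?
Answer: Rational(1, 331195049070) ≈ 3.0194e-12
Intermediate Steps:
Mul(Pow(Add(-520106, Add(1484292, -1043101)), -1), Pow(-4196858, -1)) = Mul(Pow(Add(-520106, 441191), -1), Rational(-1, 4196858)) = Mul(Pow(-78915, -1), Rational(-1, 4196858)) = Mul(Rational(-1, 78915), Rational(-1, 4196858)) = Rational(1, 331195049070)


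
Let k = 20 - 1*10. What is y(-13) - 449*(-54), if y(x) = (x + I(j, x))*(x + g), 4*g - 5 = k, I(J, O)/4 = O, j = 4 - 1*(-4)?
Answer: 99389/4 ≈ 24847.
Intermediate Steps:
j = 8 (j = 4 + 4 = 8)
I(J, O) = 4*O
k = 10 (k = 20 - 10 = 10)
g = 15/4 (g = 5/4 + (1/4)*10 = 5/4 + 5/2 = 15/4 ≈ 3.7500)
y(x) = 5*x*(15/4 + x) (y(x) = (x + 4*x)*(x + 15/4) = (5*x)*(15/4 + x) = 5*x*(15/4 + x))
y(-13) - 449*(-54) = (5/4)*(-13)*(15 + 4*(-13)) - 449*(-54) = (5/4)*(-13)*(15 - 52) + 24246 = (5/4)*(-13)*(-37) + 24246 = 2405/4 + 24246 = 99389/4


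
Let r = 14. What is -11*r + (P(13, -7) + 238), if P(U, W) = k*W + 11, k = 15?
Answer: -10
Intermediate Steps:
P(U, W) = 11 + 15*W (P(U, W) = 15*W + 11 = 11 + 15*W)
-11*r + (P(13, -7) + 238) = -11*14 + ((11 + 15*(-7)) + 238) = -154 + ((11 - 105) + 238) = -154 + (-94 + 238) = -154 + 144 = -10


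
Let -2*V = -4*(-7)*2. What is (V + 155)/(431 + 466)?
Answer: 127/897 ≈ 0.14158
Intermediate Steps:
V = -28 (V = -(-4*(-7))*2/2 = -14*2 = -½*56 = -28)
(V + 155)/(431 + 466) = (-28 + 155)/(431 + 466) = 127/897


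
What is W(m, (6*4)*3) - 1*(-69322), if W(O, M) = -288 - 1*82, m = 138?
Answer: 68952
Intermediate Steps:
W(O, M) = -370 (W(O, M) = -288 - 82 = -370)
W(m, (6*4)*3) - 1*(-69322) = -370 - 1*(-69322) = -370 + 69322 = 68952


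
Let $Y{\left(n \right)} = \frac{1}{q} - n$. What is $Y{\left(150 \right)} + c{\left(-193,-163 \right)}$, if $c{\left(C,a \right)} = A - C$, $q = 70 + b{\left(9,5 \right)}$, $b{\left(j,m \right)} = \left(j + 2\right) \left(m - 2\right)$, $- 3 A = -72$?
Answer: $\frac{6902}{103} \approx 67.01$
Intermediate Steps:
$A = 24$ ($A = \left(- \frac{1}{3}\right) \left(-72\right) = 24$)
$b{\left(j,m \right)} = \left(-2 + m\right) \left(2 + j\right)$ ($b{\left(j,m \right)} = \left(2 + j\right) \left(-2 + m\right) = \left(-2 + m\right) \left(2 + j\right)$)
$q = 103$ ($q = 70 + \left(-4 - 18 + 2 \cdot 5 + 9 \cdot 5\right) = 70 + \left(-4 - 18 + 10 + 45\right) = 70 + 33 = 103$)
$c{\left(C,a \right)} = 24 - C$
$Y{\left(n \right)} = \frac{1}{103} - n$
$Y{\left(150 \right)} + c{\left(-193,-163 \right)} = \left(\frac{1}{103} - 150\right) + \left(24 - -193\right) = \left(\frac{1}{103} - 150\right) + \left(24 + 193\right) = - \frac{15449}{103} + 217 = \frac{6902}{103}$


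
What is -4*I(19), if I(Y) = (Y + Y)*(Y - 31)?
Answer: 1824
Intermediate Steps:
I(Y) = 2*Y*(-31 + Y) (I(Y) = (2*Y)*(-31 + Y) = 2*Y*(-31 + Y))
-4*I(19) = -8*19*(-31 + 19) = -8*19*(-12) = -4*(-456) = 1824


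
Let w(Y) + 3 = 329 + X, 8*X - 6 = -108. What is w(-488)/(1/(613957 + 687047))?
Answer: 407539503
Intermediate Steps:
X = -51/4 (X = ¾ + (⅛)*(-108) = ¾ - 27/2 = -51/4 ≈ -12.750)
w(Y) = 1253/4 (w(Y) = -3 + (329 - 51/4) = -3 + 1265/4 = 1253/4)
w(-488)/(1/(613957 + 687047)) = 1253/(4*(1/(613957 + 687047))) = 1253/(4*(1/1301004)) = (1253/4)*1301004 = 407539503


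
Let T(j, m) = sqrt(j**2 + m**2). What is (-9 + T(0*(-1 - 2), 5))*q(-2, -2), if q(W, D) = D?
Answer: 8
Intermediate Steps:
(-9 + T(0*(-1 - 2), 5))*q(-2, -2) = (-9 + sqrt((0*(-1 - 2))**2 + 5**2))*(-2) = (-9 + sqrt((0*(-3))**2 + 25))*(-2) = (-9 + sqrt(0**2 + 25))*(-2) = (-9 + sqrt(0 + 25))*(-2) = (-9 + sqrt(25))*(-2) = (-9 + 5)*(-2) = -4*(-2) = 8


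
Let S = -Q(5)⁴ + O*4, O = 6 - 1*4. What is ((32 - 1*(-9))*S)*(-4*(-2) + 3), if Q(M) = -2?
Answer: -3608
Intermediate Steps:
O = 2 (O = 6 - 4 = 2)
S = -8 (S = -1*(-2)⁴ + 2*4 = -1*16 + 8 = -16 + 8 = -8)
((32 - 1*(-9))*S)*(-4*(-2) + 3) = ((32 - 1*(-9))*(-8))*(-4*(-2) + 3) = ((32 + 9)*(-8))*(8 + 3) = (41*(-8))*11 = -328*11 = -3608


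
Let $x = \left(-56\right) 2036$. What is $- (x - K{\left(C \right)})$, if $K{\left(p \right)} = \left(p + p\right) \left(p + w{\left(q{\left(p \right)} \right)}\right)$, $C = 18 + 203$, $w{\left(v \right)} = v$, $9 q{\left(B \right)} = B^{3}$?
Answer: $\frac{4772791844}{9} \approx 5.3031 \cdot 10^{8}$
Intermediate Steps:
$q{\left(B \right)} = \frac{B^{3}}{9}$
$C = 221$
$K{\left(p \right)} = 2 p \left(p + \frac{p^{3}}{9}\right)$ ($K{\left(p \right)} = \left(p + p\right) \left(p + \frac{p^{3}}{9}\right) = 2 p \left(p + \frac{p^{3}}{9}\right)$)
$x = -114016$
$- (x - K{\left(C \right)}) = - (-114016 - \frac{2 \cdot 221^{2} \left(9 + 221^{2}\right)}{9}) = - (-114016 - \frac{2}{9} \cdot 48841 \left(9 + 48841\right)) = - (-114016 - \frac{2}{9} \cdot 48841 \cdot 48850) = - (-114016 - \frac{4771765700}{9}) = \left(-1\right) \left(- \frac{4772791844}{9}\right) = \frac{4772791844}{9}$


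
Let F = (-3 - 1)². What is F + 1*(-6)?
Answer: 10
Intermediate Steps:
F = 16 (F = (-4)² = 16)
F + 1*(-6) = 16 + 1*(-6) = 16 - 6 = 10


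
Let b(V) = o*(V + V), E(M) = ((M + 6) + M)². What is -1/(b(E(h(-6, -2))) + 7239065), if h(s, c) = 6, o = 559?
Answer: -1/7601297 ≈ -1.3156e-7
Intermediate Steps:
E(M) = (6 + 2*M)² (E(M) = ((6 + M) + M)² = (6 + 2*M)²)
b(V) = 1118*V (b(V) = 559*(V + V) = 559*(2*V) = 1118*V)
-1/(b(E(h(-6, -2))) + 7239065) = -1/(1118*(4*(3 + 6)²) + 7239065) = -1/(1118*(4*9²) + 7239065) = -1/(1118*(4*81) + 7239065) = -1/(1118*324 + 7239065) = -1/(362232 + 7239065) = -1/7601297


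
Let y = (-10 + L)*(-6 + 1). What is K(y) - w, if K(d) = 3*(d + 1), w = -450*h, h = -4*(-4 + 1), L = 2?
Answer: 5523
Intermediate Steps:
h = 12 (h = -4*(-3) = 12)
y = 40 (y = (-10 + 2)*(-6 + 1) = -8*(-5) = 40)
w = -5400 (w = -450*12 = -5400)
K(d) = 3 + 3*d (K(d) = 3*(1 + d) = 3 + 3*d)
K(y) - w = (3 + 3*40) - 1*(-5400) = (3 + 120) + 5400 = 123 + 5400 = 5523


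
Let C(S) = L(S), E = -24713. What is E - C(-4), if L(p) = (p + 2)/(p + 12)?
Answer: -98851/4 ≈ -24713.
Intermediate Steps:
L(p) = (2 + p)/(12 + p)
C(S) = (2 + S)/(12 + S)
E - C(-4) = -24713 - (2 - 4)/(12 - 4) = -24713 - (-2)/8 = -24713 - 1*(-¼) = -24713 + ¼ = -98851/4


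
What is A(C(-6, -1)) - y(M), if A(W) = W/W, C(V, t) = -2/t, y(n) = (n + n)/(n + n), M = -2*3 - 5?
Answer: 0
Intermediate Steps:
M = -11 (M = -6 - 5 = -11)
y(n) = 1 (y(n) = (2*n)/((2*n)) = (2*n)*(1/(2*n)) = 1)
A(W) = 1
A(C(-6, -1)) - y(M) = 1 - 1*1 = 1 - 1 = 0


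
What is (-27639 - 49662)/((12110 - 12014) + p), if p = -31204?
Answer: 11043/4444 ≈ 2.4849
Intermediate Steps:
(-27639 - 49662)/((12110 - 12014) + p) = (-27639 - 49662)/((12110 - 12014) - 31204) = -77301/(96 - 31204) = -77301/(-31108) = -77301*(-1/31108) = 11043/4444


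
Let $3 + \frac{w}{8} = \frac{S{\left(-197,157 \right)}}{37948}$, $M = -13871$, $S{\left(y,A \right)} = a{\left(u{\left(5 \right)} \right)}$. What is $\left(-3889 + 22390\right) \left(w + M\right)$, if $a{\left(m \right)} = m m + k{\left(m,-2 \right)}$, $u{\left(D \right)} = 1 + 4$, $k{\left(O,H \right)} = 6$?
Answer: $- \frac{2438835177303}{9487} \approx -2.5707 \cdot 10^{8}$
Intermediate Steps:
$u{\left(D \right)} = 5$
$a{\left(m \right)} = 6 + m^{2}$ ($a{\left(m \right)} = m m + 6 = m^{2} + 6 = 6 + m^{2}$)
$S{\left(y,A \right)} = 31$ ($S{\left(y,A \right)} = 6 + 5^{2} = 6 + 25 = 31$)
$w = - \frac{227626}{9487}$ ($w = -24 + 8 \cdot \frac{31}{37948} = -24 + \frac{62}{9487} = - \frac{227626}{9487} \approx -23.993$)
$\left(-3889 + 22390\right) \left(w + M\right) = \left(-3889 + 22390\right) \left(- \frac{227626}{9487} - 13871\right) = 18501 \left(- \frac{131821803}{9487}\right) = - \frac{2438835177303}{9487}$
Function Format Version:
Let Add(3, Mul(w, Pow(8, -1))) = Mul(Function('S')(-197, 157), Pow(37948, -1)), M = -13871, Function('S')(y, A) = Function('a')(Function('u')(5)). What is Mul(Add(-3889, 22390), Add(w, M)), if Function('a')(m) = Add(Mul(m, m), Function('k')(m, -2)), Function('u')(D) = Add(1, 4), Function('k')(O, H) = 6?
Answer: Rational(-2438835177303, 9487) ≈ -2.5707e+8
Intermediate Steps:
Function('u')(D) = 5
Function('a')(m) = Add(6, Pow(m, 2)) (Function('a')(m) = Add(Mul(m, m), 6) = Add(Pow(m, 2), 6) = Add(6, Pow(m, 2)))
Function('S')(y, A) = 31 (Function('S')(y, A) = Add(6, Pow(5, 2)) = Add(6, 25) = 31)
w = Rational(-227626, 9487) (w = Add(-24, Mul(8, Mul(31, Pow(37948, -1)))) = Add(-24, Mul(8, Mul(31, Rational(1, 37948)))) = Add(-24, Mul(8, Rational(31, 37948))) = Add(-24, Rational(62, 9487)) = Rational(-227626, 9487) ≈ -23.993)
Mul(Add(-3889, 22390), Add(w, M)) = Mul(Add(-3889, 22390), Add(Rational(-227626, 9487), -13871)) = Mul(18501, Rational(-131821803, 9487)) = Rational(-2438835177303, 9487)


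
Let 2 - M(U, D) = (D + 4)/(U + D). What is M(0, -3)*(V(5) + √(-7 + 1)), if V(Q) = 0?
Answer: 7*I*√6/3 ≈ 5.7155*I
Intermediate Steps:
M(U, D) = 2 - (4 + D)/(D + U) (M(U, D) = 2 - (D + 4)/(U + D) = 2 - (4 + D)/(D + U))
M(0, -3)*(V(5) + √(-7 + 1)) = ((-4 - 3 + 2*0)/(-3 + 0))*(0 + √(-7 + 1)) = ((-4 - 3 + 0)/(-3))*(0 + √(-6)) = (-⅓*(-7))*(0 + I*√6) = 7*(I*√6)/3 = 7*I*√6/3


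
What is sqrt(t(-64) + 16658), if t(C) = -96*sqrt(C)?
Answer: sqrt(16658 - 768*I) ≈ 129.1 - 2.974*I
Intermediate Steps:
sqrt(t(-64) + 16658) = sqrt(-768*I + 16658) = sqrt(16658 - 768*I)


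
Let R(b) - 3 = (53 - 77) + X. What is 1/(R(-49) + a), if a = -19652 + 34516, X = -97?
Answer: 1/14746 ≈ 6.7815e-5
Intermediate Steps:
a = 14864
R(b) = -118 (R(b) = 3 + ((53 - 77) - 97) = 3 + (-24 - 97) = 3 - 121 = -118)
1/(R(-49) + a) = 1/(-118 + 14864) = 1/14746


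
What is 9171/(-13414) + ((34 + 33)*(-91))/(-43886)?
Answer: -80173337/147171701 ≈ -0.54476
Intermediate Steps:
9171/(-13414) + ((34 + 33)*(-91))/(-43886) = 9171*(-1/13414) + (67*(-91))*(-1/43886) = -9171/13414 - 6097*(-1/43886) = -9171/13414 + 6097/43886 = -80173337/147171701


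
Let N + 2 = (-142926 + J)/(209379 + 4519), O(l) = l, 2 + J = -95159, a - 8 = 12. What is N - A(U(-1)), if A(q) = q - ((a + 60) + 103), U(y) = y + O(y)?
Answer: 38905247/213898 ≈ 181.89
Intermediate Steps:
a = 20 (a = 8 + 12 = 20)
J = -95161 (J = -2 - 95159 = -95161)
N = -665883/213898 (N = -2 + (-142926 - 95161)/(209379 + 4519) = -2 - 238087/213898 = -665883/213898 ≈ -3.1131)
U(y) = 2*y (U(y) = y + y = 2*y)
A(q) = -183 + q (A(q) = q - ((20 + 60) + 103) = q - (80 + 103) = q - 1*183 = q - 183 = -183 + q)
N - A(U(-1)) = -665883/213898 - (-183 + 2*(-1)) = -665883/213898 - (-183 - 2) = -665883/213898 - 1*(-185) = -665883/213898 + 185 = 38905247/213898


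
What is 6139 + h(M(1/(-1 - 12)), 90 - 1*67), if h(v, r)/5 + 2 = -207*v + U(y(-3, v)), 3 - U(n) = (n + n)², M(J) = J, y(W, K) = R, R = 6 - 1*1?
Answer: 74407/13 ≈ 5723.6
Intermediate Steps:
R = 5 (R = 6 - 1 = 5)
y(W, K) = 5
U(n) = 3 - 4*n² (U(n) = 3 - (n + n)² = 3 - (2*n)² = 3 - 4*n²)
h(v, r) = -495 - 1035*v (h(v, r) = -10 + 5*(-207*v + (3 - 4*5²)) = -10 + 5*(-207*v + (3 - 4*25)) = -10 + 5*(-207*v + (3 - 100)) = -10 + 5*(-207*v - 97) = -10 + 5*(-97 - 207*v) = -10 + (-485 - 1035*v) = -495 - 1035*v)
6139 + h(M(1/(-1 - 12)), 90 - 1*67) = 6139 + (-495 - 1035/(-1 - 12)) = 6139 + (-495 - 1035/(-13)) = 6139 + (-495 - 1035*(-1/13)) = 6139 + (-495 + 1035/13) = 6139 - 5400/13 = 74407/13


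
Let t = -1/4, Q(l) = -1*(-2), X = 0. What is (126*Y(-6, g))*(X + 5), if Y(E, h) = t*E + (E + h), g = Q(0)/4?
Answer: -2520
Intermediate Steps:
Q(l) = 2
t = -1/4 (t = -1*1/4 = -1/4 ≈ -0.25000)
g = 1/2 (g = 2/4 = 2*(1/4) = 1/2 ≈ 0.50000)
Y(E, h) = h + 3*E/4 (Y(E, h) = -E/4 + (E + h) = h + 3*E/4)
(126*Y(-6, g))*(X + 5) = (126*(1/2 + (3/4)*(-6)))*(0 + 5) = (126*(1/2 - 9/2))*5 = (126*(-4))*5 = -504*5 = -2520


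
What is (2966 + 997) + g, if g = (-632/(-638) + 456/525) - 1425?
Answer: 141787638/55825 ≈ 2539.9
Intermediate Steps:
g = -79446837/55825 (g = (-632*(-1/638) + 456*(1/525)) - 1425 = (316/319 + 152/175) - 1425 = 103788/55825 - 1425 = -79446837/55825 ≈ -1423.1)
(2966 + 997) + g = (2966 + 997) - 79446837/55825 = 3963 - 79446837/55825 = 141787638/55825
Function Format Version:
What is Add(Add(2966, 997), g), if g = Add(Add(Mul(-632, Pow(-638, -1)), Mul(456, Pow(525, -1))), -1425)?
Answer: Rational(141787638, 55825) ≈ 2539.9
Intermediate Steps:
g = Rational(-79446837, 55825) (g = Add(Add(Mul(-632, Rational(-1, 638)), Mul(456, Rational(1, 525))), -1425) = Add(Add(Rational(316, 319), Rational(152, 175)), -1425) = Add(Rational(103788, 55825), -1425) = Rational(-79446837, 55825) ≈ -1423.1)
Add(Add(2966, 997), g) = Add(Add(2966, 997), Rational(-79446837, 55825)) = Add(3963, Rational(-79446837, 55825)) = Rational(141787638, 55825)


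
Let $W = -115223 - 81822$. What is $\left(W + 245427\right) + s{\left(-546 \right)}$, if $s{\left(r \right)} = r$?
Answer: $47836$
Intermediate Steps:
$W = -197045$
$\left(W + 245427\right) + s{\left(-546 \right)} = \left(-197045 + 245427\right) - 546 = 48382 - 546 = 47836$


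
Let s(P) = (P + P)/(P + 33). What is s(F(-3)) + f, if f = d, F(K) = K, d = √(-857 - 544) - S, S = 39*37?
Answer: -7216/5 + I*√1401 ≈ -1443.2 + 37.43*I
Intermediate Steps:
S = 1443
d = -1443 + I*√1401 (d = √(-857 - 544) - 1*1443 = √(-1401) - 1443 = I*√1401 - 1443 = -1443 + I*√1401 ≈ -1443.0 + 37.43*I)
s(P) = 2*P/(33 + P) (s(P) = (2*P)/(33 + P) = 2*P/(33 + P))
f = -1443 + I*√1401 ≈ -1443.0 + 37.43*I
s(F(-3)) + f = 2*(-3)/(33 - 3) + (-1443 + I*√1401) = 2*(-3)/30 + (-1443 + I*√1401) = 2*(-3)*(1/30) + (-1443 + I*√1401) = -⅕ + (-1443 + I*√1401) = -7216/5 + I*√1401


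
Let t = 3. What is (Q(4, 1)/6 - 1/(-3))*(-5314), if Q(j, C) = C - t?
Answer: 0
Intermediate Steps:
Q(j, C) = -3 + C (Q(j, C) = C - 1*3 = C - 3 = -3 + C)
(Q(4, 1)/6 - 1/(-3))*(-5314) = ((-3 + 1)/6 - 1/(-3))*(-5314) = (-2*⅙ - 1*(-⅓))*(-5314) = (-⅓ + ⅓)*(-5314) = 0*(-5314) = 0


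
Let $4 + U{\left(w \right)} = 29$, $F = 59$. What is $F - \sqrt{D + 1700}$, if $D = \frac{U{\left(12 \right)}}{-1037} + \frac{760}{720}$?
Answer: $59 - \frac{\sqrt{65852513522}}{6222} \approx 17.756$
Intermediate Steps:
$U{\left(w \right)} = 25$ ($U{\left(w \right)} = -4 + 29 = 25$)
$D = \frac{19253}{18666}$ ($D = \frac{25}{-1037} + \frac{760}{720} = 25 \left(- \frac{1}{1037}\right) + 760 \cdot \frac{1}{720} = - \frac{25}{1037} + \frac{19}{18} = \frac{19253}{18666} \approx 1.0314$)
$F - \sqrt{D + 1700} = 59 - \sqrt{\frac{19253}{18666} + 1700} = 59 - \sqrt{\frac{31751453}{18666}} = 59 - \frac{\sqrt{65852513522}}{6222}$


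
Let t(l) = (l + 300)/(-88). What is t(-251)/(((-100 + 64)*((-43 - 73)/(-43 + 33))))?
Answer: 245/183744 ≈ 0.0013334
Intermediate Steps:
t(l) = -75/22 - l/88 (t(l) = -(300 + l)/88 = -75/22 - l/88)
t(-251)/(((-100 + 64)*((-43 - 73)/(-43 + 33)))) = (-75/22 - 1/88*(-251))/(((-100 + 64)*((-43 - 73)/(-43 + 33)))) = (-75/22 + 251/88)/((-(-4176)/(-10))) = -49/(88*((-(-4176)*(-1)/10))) = -49/(88*((-36*58/5))) = -49/(88*(-2088/5)) = -49/88*(-5/2088) = 245/183744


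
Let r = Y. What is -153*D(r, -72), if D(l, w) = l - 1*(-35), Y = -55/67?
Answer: -350370/67 ≈ -5229.4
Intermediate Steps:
Y = -55/67 (Y = -55*1/67 = -55/67 ≈ -0.82090)
r = -55/67 ≈ -0.82090
D(l, w) = 35 + l (D(l, w) = l + 35 = 35 + l)
-153*D(r, -72) = -153*(35 - 55/67) = -153*2290/67 = -350370/67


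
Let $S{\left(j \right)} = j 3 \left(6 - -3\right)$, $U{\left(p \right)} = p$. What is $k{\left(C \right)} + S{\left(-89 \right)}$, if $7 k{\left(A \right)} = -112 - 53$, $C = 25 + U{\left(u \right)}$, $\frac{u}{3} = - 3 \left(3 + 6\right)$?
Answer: $- \frac{16986}{7} \approx -2426.6$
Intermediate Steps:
$u = -81$ ($u = 3 \left(- 3 \left(3 + 6\right)\right) = 3 \left(\left(-3\right) 9\right) = 3 \left(-27\right) = -81$)
$S{\left(j \right)} = 27 j$ ($S{\left(j \right)} = 3 j \left(6 + 3\right) = 3 j 9 = 27 j$)
$C = -56$ ($C = 25 - 81 = -56$)
$k{\left(A \right)} = - \frac{165}{7}$ ($k{\left(A \right)} = \frac{-112 - 53}{7} = \frac{1}{7} \left(-165\right) = - \frac{165}{7}$)
$k{\left(C \right)} + S{\left(-89 \right)} = - \frac{165}{7} + 27 \left(-89\right) = - \frac{165}{7} - 2403 = - \frac{16986}{7}$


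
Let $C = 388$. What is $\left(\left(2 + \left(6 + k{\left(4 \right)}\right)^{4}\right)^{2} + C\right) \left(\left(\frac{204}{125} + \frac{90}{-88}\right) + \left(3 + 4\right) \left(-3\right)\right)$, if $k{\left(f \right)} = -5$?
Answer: $- \frac{44523153}{5500} \approx -8095.1$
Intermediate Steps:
$\left(\left(2 + \left(6 + k{\left(4 \right)}\right)^{4}\right)^{2} + C\right) \left(\left(\frac{204}{125} + \frac{90}{-88}\right) + \left(3 + 4\right) \left(-3\right)\right) = \left(\left(2 + \left(6 - 5\right)^{4}\right)^{2} + 388\right) \left(\left(\frac{204}{125} + \frac{90}{-88}\right) + \left(3 + 4\right) \left(-3\right)\right) = \left(\left(2 + 1^{4}\right)^{2} + 388\right) \left(\left(204 \cdot \frac{1}{125} + 90 \left(- \frac{1}{88}\right)\right) + 7 \left(-3\right)\right) = \left(\left(2 + 1\right)^{2} + 388\right) \left(\left(\frac{204}{125} - \frac{45}{44}\right) - 21\right) = \left(3^{2} + 388\right) \left(\frac{3351}{5500} - 21\right) = \left(9 + 388\right) \left(- \frac{112149}{5500}\right) = 397 \left(- \frac{112149}{5500}\right) = - \frac{44523153}{5500}$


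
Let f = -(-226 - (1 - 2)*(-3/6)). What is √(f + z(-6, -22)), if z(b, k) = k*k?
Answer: 7*√58/2 ≈ 26.655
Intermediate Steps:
z(b, k) = k²
f = 453/2 (f = -(-226 - (-1)*(-3*⅙)) = -(-226 - (-1)*(-1)/2) = -(-226 - 1*½) = -(-226 - ½) = -1*(-453/2) = 453/2 ≈ 226.50)
√(f + z(-6, -22)) = √(453/2 + (-22)²) = √(453/2 + 484) = √(1421/2) = 7*√58/2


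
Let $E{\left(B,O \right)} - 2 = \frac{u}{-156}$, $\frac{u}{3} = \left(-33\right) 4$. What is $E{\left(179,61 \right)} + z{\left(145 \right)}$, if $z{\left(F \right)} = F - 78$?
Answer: $\frac{930}{13} \approx 71.538$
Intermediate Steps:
$u = -396$ ($u = 3 \left(\left(-33\right) 4\right) = 3 \left(-132\right) = -396$)
$z{\left(F \right)} = -78 + F$
$E{\left(B,O \right)} = \frac{59}{13}$ ($E{\left(B,O \right)} = 2 - \frac{396}{-156} = 2 - - \frac{33}{13} = 2 + \frac{33}{13} = \frac{59}{13}$)
$E{\left(179,61 \right)} + z{\left(145 \right)} = \frac{59}{13} + \left(-78 + 145\right) = \frac{59}{13} + 67 = \frac{930}{13}$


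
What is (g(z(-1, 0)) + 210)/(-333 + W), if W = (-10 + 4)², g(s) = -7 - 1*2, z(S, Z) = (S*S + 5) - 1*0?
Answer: -67/99 ≈ -0.67677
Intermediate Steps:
z(S, Z) = 5 + S² (z(S, Z) = (S² + 5) + 0 = (5 + S²) + 0 = 5 + S²)
g(s) = -9 (g(s) = -7 - 2 = -9)
W = 36 (W = (-6)² = 36)
(g(z(-1, 0)) + 210)/(-333 + W) = (-9 + 210)/(-333 + 36) = 201/(-297) = 201*(-1/297) = -67/99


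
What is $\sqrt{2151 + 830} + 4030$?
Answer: $4030 + \sqrt{2981} \approx 4084.6$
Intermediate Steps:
$\sqrt{2151 + 830} + 4030 = \sqrt{2981} + 4030 = 4030 + \sqrt{2981}$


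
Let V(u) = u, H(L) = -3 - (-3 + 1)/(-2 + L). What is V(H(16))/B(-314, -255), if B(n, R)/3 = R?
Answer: 4/1071 ≈ 0.0037348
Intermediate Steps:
B(n, R) = 3*R
H(L) = -3 + 2/(-2 + L) (H(L) = -3 - (-2)/(-2 + L) = -3 + 2/(-2 + L))
V(H(16))/B(-314, -255) = ((8 - 3*16)/(-2 + 16))/((3*(-255))) = ((8 - 48)/14)/(-765) = ((1/14)*(-40))*(-1/765) = -20/7*(-1/765) = 4/1071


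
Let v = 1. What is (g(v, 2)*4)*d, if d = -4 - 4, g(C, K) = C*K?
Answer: -64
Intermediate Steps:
d = -8
(g(v, 2)*4)*d = ((1*2)*4)*(-8) = (2*4)*(-8) = 8*(-8) = -64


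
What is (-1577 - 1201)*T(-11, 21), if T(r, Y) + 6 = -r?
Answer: -13890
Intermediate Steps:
T(r, Y) = -6 - r
(-1577 - 1201)*T(-11, 21) = (-1577 - 1201)*(-6 - 1*(-11)) = -2778*(-6 + 11) = -2778*5 = -13890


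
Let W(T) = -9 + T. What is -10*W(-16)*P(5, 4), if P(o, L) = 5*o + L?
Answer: 7250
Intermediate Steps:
P(o, L) = L + 5*o
-10*W(-16)*P(5, 4) = -10*(-9 - 16)*(4 + 5*5) = -(-250)*(4 + 25) = -(-250)*29 = -10*(-725) = 7250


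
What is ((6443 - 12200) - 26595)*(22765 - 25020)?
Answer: 72953760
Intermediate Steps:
((6443 - 12200) - 26595)*(22765 - 25020) = (-5757 - 26595)*(-2255) = -32352*(-2255) = 72953760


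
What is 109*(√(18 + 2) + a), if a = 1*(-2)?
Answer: -218 + 218*√5 ≈ 269.46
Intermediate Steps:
a = -2
109*(√(18 + 2) + a) = 109*(√(18 + 2) - 2) = 109*(√20 - 2) = 109*(2*√5 - 2) = 109*(-2 + 2*√5) = -218 + 218*√5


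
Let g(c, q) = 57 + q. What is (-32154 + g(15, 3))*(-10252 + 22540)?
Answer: -394371072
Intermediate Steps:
(-32154 + g(15, 3))*(-10252 + 22540) = (-32154 + (57 + 3))*(-10252 + 22540) = (-32154 + 60)*12288 = -32094*12288 = -394371072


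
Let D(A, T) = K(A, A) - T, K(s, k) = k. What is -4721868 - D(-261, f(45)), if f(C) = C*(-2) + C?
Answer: -4721652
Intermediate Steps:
f(C) = -C (f(C) = -2*C + C = -C)
D(A, T) = A - T
-4721868 - D(-261, f(45)) = -4721868 - (-261 - (-1)*45) = -4721868 - (-261 - 1*(-45)) = -4721868 - (-261 + 45) = -4721868 - 1*(-216) = -4721868 + 216 = -4721652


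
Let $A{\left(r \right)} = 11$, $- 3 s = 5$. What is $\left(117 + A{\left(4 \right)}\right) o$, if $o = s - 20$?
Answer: $- \frac{8320}{3} \approx -2773.3$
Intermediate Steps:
$s = - \frac{5}{3}$ ($s = \left(- \frac{1}{3}\right) 5 = - \frac{5}{3} \approx -1.6667$)
$o = - \frac{65}{3}$ ($o = - \frac{5}{3} - 20 = - \frac{65}{3} \approx -21.667$)
$\left(117 + A{\left(4 \right)}\right) o = \left(117 + 11\right) \left(- \frac{65}{3}\right) = 128 \left(- \frac{65}{3}\right) = - \frac{8320}{3}$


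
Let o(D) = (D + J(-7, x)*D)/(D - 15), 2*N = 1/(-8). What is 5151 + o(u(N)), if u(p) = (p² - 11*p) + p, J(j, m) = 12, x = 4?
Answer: 1457572/283 ≈ 5150.4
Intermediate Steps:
N = -1/16 (N = (½)/(-8) = (½)*(-⅛) = -1/16 ≈ -0.062500)
u(p) = p² - 10*p
o(D) = 13*D/(-15 + D) (o(D) = (D + 12*D)/(D - 15) = (13*D)/(-15 + D) = 13*D/(-15 + D))
5151 + o(u(N)) = 5151 + 13*(-(-10 - 1/16)/16)/(-15 - (-10 - 1/16)/16) = 5151 + 13*(-1/16*(-161/16))/(-15 - 1/16*(-161/16)) = 5151 + 13*(161/256)/(-15 + 161/256) = 5151 + 13*(161/256)/(-3679/256) = 5151 + 13*(161/256)*(-256/3679) = 5151 - 161/283 = 1457572/283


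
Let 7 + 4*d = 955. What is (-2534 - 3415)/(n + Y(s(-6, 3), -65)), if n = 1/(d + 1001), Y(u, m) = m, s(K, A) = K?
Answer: 818318/8941 ≈ 91.524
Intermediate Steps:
d = 237 (d = -7/4 + (1/4)*955 = -7/4 + 955/4 = 237)
n = 1/1238 (n = 1/(237 + 1001) = 1/1238 ≈ 0.00080775)
(-2534 - 3415)/(n + Y(s(-6, 3), -65)) = (-2534 - 3415)/(1/1238 - 65) = -5949/(-80469/1238) = -5949*(-1238/80469) = 818318/8941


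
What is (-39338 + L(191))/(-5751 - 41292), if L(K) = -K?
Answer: 39529/47043 ≈ 0.84027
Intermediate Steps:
(-39338 + L(191))/(-5751 - 41292) = (-39338 - 1*191)/(-5751 - 41292) = (-39338 - 191)/(-47043) = -39529*(-1/47043) = 39529/47043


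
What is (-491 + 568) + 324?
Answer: 401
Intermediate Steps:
(-491 + 568) + 324 = 77 + 324 = 401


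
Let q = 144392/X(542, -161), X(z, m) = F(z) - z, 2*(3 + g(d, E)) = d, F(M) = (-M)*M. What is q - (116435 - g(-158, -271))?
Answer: -17145898297/147153 ≈ -1.1652e+5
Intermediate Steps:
F(M) = -M²
g(d, E) = -3 + d/2
X(z, m) = -z - z² (X(z, m) = -z² - z = -z - z²)
q = -72196/147153 (q = 144392/((542*(-1 - 1*542))) = 144392/((542*(-1 - 542))) = 144392/((542*(-543))) = 144392/(-294306) = 144392*(-1/294306) = -72196/147153 ≈ -0.49062)
q - (116435 - g(-158, -271)) = -72196/147153 - (116435 - (-3 + (½)*(-158))) = -72196/147153 - (116435 - (-3 - 79)) = -72196/147153 - (116435 - 1*(-82)) = -72196/147153 - (116435 + 82) = -72196/147153 - 1*116517 = -72196/147153 - 116517 = -17145898297/147153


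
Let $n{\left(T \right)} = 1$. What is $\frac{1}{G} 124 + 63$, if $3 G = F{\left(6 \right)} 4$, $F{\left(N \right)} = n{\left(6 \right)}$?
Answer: $156$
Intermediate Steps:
$F{\left(N \right)} = 1$
$G = \frac{4}{3}$ ($G = \frac{1 \cdot 4}{3} = \frac{1}{3} \cdot 4 = \frac{4}{3} \approx 1.3333$)
$\frac{1}{G} 124 + 63 = \frac{1}{\frac{4}{3}} \cdot 124 + 63 = \frac{3}{4} \cdot 124 + 63 = 93 + 63 = 156$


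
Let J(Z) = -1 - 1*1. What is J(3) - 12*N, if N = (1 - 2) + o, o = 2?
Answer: -14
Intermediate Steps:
J(Z) = -2 (J(Z) = -1 - 1 = -2)
N = 1 (N = (1 - 2) + 2 = -1 + 2 = 1)
J(3) - 12*N = -2 - 12*1 = -2 - 12 = -14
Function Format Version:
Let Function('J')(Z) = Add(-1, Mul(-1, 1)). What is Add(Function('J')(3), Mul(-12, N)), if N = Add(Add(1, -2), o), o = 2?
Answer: -14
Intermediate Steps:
Function('J')(Z) = -2 (Function('J')(Z) = Add(-1, -1) = -2)
N = 1 (N = Add(Add(1, -2), 2) = Add(-1, 2) = 1)
Add(Function('J')(3), Mul(-12, N)) = Add(-2, Mul(-12, 1)) = Add(-2, -12) = -14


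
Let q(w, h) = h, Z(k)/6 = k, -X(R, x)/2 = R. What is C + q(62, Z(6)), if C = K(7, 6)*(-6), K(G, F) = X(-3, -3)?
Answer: 0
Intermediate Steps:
X(R, x) = -2*R
K(G, F) = 6 (K(G, F) = -2*(-3) = 6)
Z(k) = 6*k
C = -36 (C = 6*(-6) = -36)
C + q(62, Z(6)) = -36 + 6*6 = -36 + 36 = 0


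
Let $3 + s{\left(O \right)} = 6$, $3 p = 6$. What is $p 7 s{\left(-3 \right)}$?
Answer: $42$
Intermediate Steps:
$p = 2$ ($p = \frac{1}{3} \cdot 6 = 2$)
$s{\left(O \right)} = 3$ ($s{\left(O \right)} = -3 + 6 = 3$)
$p 7 s{\left(-3 \right)} = 2 \cdot 7 \cdot 3 = 14 \cdot 3 = 42$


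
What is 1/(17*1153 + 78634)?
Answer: 1/98235 ≈ 1.0180e-5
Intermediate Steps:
1/(17*1153 + 78634) = 1/(19601 + 78634) = 1/98235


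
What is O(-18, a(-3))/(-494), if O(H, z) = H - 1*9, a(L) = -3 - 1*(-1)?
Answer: 27/494 ≈ 0.054656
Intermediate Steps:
a(L) = -2 (a(L) = -3 + 1 = -2)
O(H, z) = -9 + H (O(H, z) = H - 9 = -9 + H)
O(-18, a(-3))/(-494) = (-9 - 18)/(-494) = -27*(-1/494) = 27/494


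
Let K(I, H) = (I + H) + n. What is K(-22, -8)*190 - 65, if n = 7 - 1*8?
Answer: -5955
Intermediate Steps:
n = -1 (n = 7 - 8 = -1)
K(I, H) = -1 + H + I (K(I, H) = (I + H) - 1 = (H + I) - 1 = -1 + H + I)
K(-22, -8)*190 - 65 = (-1 - 8 - 22)*190 - 65 = -31*190 - 65 = -5890 - 65 = -5955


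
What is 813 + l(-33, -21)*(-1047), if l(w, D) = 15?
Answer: -14892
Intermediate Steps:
813 + l(-33, -21)*(-1047) = 813 + 15*(-1047) = 813 - 15705 = -14892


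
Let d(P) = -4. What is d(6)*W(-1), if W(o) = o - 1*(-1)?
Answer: 0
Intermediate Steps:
W(o) = 1 + o (W(o) = o + 1 = 1 + o)
d(6)*W(-1) = -4*(1 - 1) = -4*0 = 0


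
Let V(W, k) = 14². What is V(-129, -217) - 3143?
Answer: -2947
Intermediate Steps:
V(W, k) = 196
V(-129, -217) - 3143 = 196 - 3143 = -2947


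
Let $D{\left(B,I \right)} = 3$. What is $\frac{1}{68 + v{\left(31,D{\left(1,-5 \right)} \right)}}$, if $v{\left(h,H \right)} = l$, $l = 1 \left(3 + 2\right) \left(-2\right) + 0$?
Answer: $\frac{1}{58} \approx 0.017241$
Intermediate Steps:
$l = -10$ ($l = 1 \cdot 5 \left(-2\right) + 0 = 5 \left(-2\right) + 0 = -10 + 0 = -10$)
$v{\left(h,H \right)} = -10$
$\frac{1}{68 + v{\left(31,D{\left(1,-5 \right)} \right)}} = \frac{1}{68 - 10} = \frac{1}{58}$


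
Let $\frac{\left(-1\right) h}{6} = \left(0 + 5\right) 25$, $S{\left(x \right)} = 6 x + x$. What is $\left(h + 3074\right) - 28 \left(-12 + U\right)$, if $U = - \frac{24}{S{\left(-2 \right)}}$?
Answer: $2612$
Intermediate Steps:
$S{\left(x \right)} = 7 x$
$h = -750$ ($h = - 6 \left(0 + 5\right) 25 = - 6 \cdot 5 \cdot 25 = \left(-6\right) 125 = -750$)
$U = \frac{12}{7}$ ($U = - \frac{24}{7 \left(-2\right)} = - \frac{24}{-14} = \left(-24\right) \left(- \frac{1}{14}\right) = \frac{12}{7} \approx 1.7143$)
$\left(h + 3074\right) - 28 \left(-12 + U\right) = \left(-750 + 3074\right) - 28 \left(-12 + \frac{12}{7}\right) = 2324 - -288 = 2324 + 288 = 2612$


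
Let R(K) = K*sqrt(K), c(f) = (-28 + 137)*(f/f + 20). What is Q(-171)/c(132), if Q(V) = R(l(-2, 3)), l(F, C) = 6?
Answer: 2*sqrt(6)/763 ≈ 0.0064207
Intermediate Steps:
c(f) = 2289 (c(f) = 109*(1 + 20) = 109*21 = 2289)
R(K) = K**(3/2)
Q(V) = 6*sqrt(6) (Q(V) = 6**(3/2) = 6*sqrt(6))
Q(-171)/c(132) = (6*sqrt(6))/2289 = (6*sqrt(6))*(1/2289) = 2*sqrt(6)/763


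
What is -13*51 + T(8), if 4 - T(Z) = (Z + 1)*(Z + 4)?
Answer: -767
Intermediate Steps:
T(Z) = 4 - (1 + Z)*(4 + Z) (T(Z) = 4 - (Z + 1)*(Z + 4) = 4 - (1 + Z)*(4 + Z))
-13*51 + T(8) = -13*51 - 1*8*(5 + 8) = -663 - 1*8*13 = -663 - 104 = -767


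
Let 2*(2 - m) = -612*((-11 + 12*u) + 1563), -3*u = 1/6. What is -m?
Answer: -474710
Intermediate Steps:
u = -1/18 (u = -⅓/6 = -⅓*⅙ = -1/18 ≈ -0.055556)
m = 474710 (m = 2 - (-306)*((-11 + 12*(-1/18)) + 1563) = 2 - (-306)*((-11 - ⅔) + 1563) = 2 - (-306)*(-35/3 + 1563) = 2 - (-306)*4654/3 = 2 - ½*(-949416) = 2 + 474708 = 474710)
-m = -1*474710 = -474710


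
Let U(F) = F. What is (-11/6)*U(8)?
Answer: -44/3 ≈ -14.667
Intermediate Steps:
(-11/6)*U(8) = -11/6*8 = -44/3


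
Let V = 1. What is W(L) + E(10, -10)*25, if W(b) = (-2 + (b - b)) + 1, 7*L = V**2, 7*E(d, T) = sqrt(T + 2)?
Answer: -1 + 50*I*sqrt(2)/7 ≈ -1.0 + 10.102*I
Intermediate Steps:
E(d, T) = sqrt(2 + T)/7 (E(d, T) = sqrt(T + 2)/7 = sqrt(2 + T)/7)
L = 1/7 (L = (1/7)*1**2 = (1/7)*1 = 1/7 ≈ 0.14286)
W(b) = -1 (W(b) = (-2 + 0) + 1 = -2 + 1 = -1)
W(L) + E(10, -10)*25 = -1 + (sqrt(2 - 10)/7)*25 = -1 + (sqrt(-8)/7)*25 = -1 + ((2*I*sqrt(2))/7)*25 = -1 + (2*I*sqrt(2)/7)*25 = -1 + 50*I*sqrt(2)/7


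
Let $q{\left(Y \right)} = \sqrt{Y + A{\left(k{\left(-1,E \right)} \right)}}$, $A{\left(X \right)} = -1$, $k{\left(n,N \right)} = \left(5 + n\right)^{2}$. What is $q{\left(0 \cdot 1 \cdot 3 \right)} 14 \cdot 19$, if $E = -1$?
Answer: $266 i \approx 266.0 i$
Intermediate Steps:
$q{\left(Y \right)} = \sqrt{-1 + Y}$ ($q{\left(Y \right)} = \sqrt{Y - 1} = \sqrt{-1 + Y}$)
$q{\left(0 \cdot 1 \cdot 3 \right)} 14 \cdot 19 = \sqrt{-1 + 0 \cdot 1 \cdot 3} \cdot 14 \cdot 19 = \sqrt{-1 + 0 \cdot 3} \cdot 14 \cdot 19 = \sqrt{-1 + 0} \cdot 14 \cdot 19 = \sqrt{-1} \cdot 14 \cdot 19 = i 14 \cdot 19 = 14 i 19 = 266 i$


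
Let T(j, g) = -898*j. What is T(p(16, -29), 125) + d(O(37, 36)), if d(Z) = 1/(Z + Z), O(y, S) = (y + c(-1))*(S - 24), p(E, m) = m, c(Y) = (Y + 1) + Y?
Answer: 22500289/864 ≈ 26042.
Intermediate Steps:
c(Y) = 1 + 2*Y (c(Y) = (1 + Y) + Y = 1 + 2*Y)
O(y, S) = (-1 + y)*(-24 + S) (O(y, S) = (y + (1 + 2*(-1)))*(S - 24) = (y + (1 - 2))*(-24 + S) = (y - 1)*(-24 + S) = (-1 + y)*(-24 + S))
d(Z) = 1/(2*Z)
T(p(16, -29), 125) + d(O(37, 36)) = -898*(-29) + 1/(2*(24 - 1*36 - 24*37 + 36*37)) = 26042 + 1/(2*(24 - 36 - 888 + 1332)) = 26042 + (½)/432 = 26042 + (½)*(1/432) = 26042 + 1/864 = 22500289/864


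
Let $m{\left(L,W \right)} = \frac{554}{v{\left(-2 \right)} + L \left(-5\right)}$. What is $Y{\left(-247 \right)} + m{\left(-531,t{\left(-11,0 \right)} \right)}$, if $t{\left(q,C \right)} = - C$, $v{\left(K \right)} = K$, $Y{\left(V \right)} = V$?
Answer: $- \frac{654737}{2653} \approx -246.79$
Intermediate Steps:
$m{\left(L,W \right)} = \frac{554}{-2 - 5 L}$ ($m{\left(L,W \right)} = \frac{554}{-2 + L \left(-5\right)} = \frac{554}{-2 - 5 L}$)
$Y{\left(-247 \right)} + m{\left(-531,t{\left(-11,0 \right)} \right)} = -247 - \frac{554}{2 + 5 \left(-531\right)} = -247 - \frac{554}{2 - 2655} = -247 - \frac{554}{-2653} = -247 - - \frac{554}{2653} = -247 + \frac{554}{2653} = - \frac{654737}{2653}$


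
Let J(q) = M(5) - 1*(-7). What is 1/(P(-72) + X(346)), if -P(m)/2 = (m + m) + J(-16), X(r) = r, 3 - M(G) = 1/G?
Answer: 5/3072 ≈ 0.0016276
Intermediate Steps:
M(G) = 3 - 1/G
J(q) = 49/5 (J(q) = (3 - 1/5) - 1*(-7) = (3 - 1*1/5) + 7 = (3 - 1/5) + 7 = 14/5 + 7 = 49/5)
P(m) = -98/5 - 4*m (P(m) = -2*((m + m) + 49/5) = -2*(2*m + 49/5) = -2*(49/5 + 2*m) = -98/5 - 4*m)
1/(P(-72) + X(346)) = 1/((-98/5 - 4*(-72)) + 346) = 1/((-98/5 + 288) + 346) = 1/(1342/5 + 346) = 1/(3072/5) = 5/3072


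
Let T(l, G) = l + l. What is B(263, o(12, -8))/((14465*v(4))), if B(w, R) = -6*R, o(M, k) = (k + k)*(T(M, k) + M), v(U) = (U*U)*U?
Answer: 54/14465 ≈ 0.0037332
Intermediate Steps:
T(l, G) = 2*l
v(U) = U**3 (v(U) = U**2*U = U**3)
o(M, k) = 6*M*k (o(M, k) = (k + k)*(2*M + M) = (2*k)*(3*M) = 6*M*k)
B(263, o(12, -8))/((14465*v(4))) = (-36*12*(-8))/((14465*4**3)) = (-6*(-576))/((14465*64)) = 3456/925760 = 3456*(1/925760) = 54/14465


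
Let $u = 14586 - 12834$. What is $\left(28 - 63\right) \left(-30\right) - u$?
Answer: $-702$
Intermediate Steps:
$u = 1752$ ($u = 14586 - 12834 = 1752$)
$\left(28 - 63\right) \left(-30\right) - u = \left(28 - 63\right) \left(-30\right) - 1752 = \left(-35\right) \left(-30\right) - 1752 = 1050 - 1752 = -702$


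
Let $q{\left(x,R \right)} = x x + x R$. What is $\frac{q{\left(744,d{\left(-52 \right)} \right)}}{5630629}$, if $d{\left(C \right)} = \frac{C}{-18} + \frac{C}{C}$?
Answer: $\frac{1669288}{16891887} \approx 0.098822$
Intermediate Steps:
$d{\left(C \right)} = 1 - \frac{C}{18}$ ($d{\left(C \right)} = C \left(- \frac{1}{18}\right) + 1 = - \frac{C}{18} + 1 = 1 - \frac{C}{18}$)
$q{\left(x,R \right)} = x^{2} + R x$
$\frac{q{\left(744,d{\left(-52 \right)} \right)}}{5630629} = \frac{744 \left(\left(1 - - \frac{26}{9}\right) + 744\right)}{5630629} = 744 \left(\left(1 + \frac{26}{9}\right) + 744\right) \frac{1}{5630629} = 744 \left(\frac{35}{9} + 744\right) \frac{1}{5630629} = 744 \cdot \frac{6731}{9} \cdot \frac{1}{5630629} = \frac{1669288}{3} \cdot \frac{1}{5630629} = \frac{1669288}{16891887}$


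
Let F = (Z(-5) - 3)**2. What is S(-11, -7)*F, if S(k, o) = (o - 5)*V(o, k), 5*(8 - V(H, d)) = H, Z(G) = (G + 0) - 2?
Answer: -11280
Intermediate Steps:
Z(G) = -2 + G (Z(G) = G - 2 = -2 + G)
V(H, d) = 8 - H/5
S(k, o) = (-5 + o)*(8 - o/5) (S(k, o) = (o - 5)*(8 - o/5) = (-5 + o)*(8 - o/5))
F = 100 (F = ((-2 - 5) - 3)**2 = (-7 - 3)**2 = (-10)**2 = 100)
S(-11, -7)*F = -(-40 - 7)*(-5 - 7)/5*100 = -1/5*(-47)*(-12)*100 = -564/5*100 = -11280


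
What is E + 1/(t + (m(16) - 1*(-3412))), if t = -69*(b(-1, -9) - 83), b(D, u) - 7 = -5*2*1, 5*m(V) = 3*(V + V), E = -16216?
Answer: -759330411/46826 ≈ -16216.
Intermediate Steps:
m(V) = 6*V/5 (m(V) = (3*(V + V))/5 = (3*(2*V))/5 = (6*V)/5 = 6*V/5)
b(D, u) = -3 (b(D, u) = 7 - 5*2*1 = 7 - 10*1 = 7 - 10 = -3)
t = 5934 (t = -69*(-3 - 83) = -69*(-86) = 5934)
E + 1/(t + (m(16) - 1*(-3412))) = -16216 + 1/(5934 + ((6/5)*16 - 1*(-3412))) = -16216 + 1/(5934 + (96/5 + 3412)) = -16216 + 1/(5934 + 17156/5) = -16216 + 1/(46826/5) = -16216 + 5/46826 = -759330411/46826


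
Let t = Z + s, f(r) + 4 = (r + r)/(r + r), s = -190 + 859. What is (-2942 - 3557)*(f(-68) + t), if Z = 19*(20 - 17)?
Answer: -4698777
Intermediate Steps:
s = 669
Z = 57 (Z = 19*3 = 57)
f(r) = -3 (f(r) = -4 + (r + r)/(r + r) = -4 + (2*r)/((2*r)) = -4 + (2*r)*(1/(2*r)) = -4 + 1 = -3)
t = 726 (t = 57 + 669 = 726)
(-2942 - 3557)*(f(-68) + t) = (-2942 - 3557)*(-3 + 726) = -6499*723 = -4698777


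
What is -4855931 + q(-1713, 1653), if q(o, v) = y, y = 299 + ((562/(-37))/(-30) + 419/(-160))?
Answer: -86236061837/17760 ≈ -4.8556e+6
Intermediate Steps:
y = 5272723/17760 (y = 299 + ((562*(-1/37))*(-1/30) + 419*(-1/160)) = 299 + (-562/37*(-1/30) - 419/160) = 299 + (281/555 - 419/160) = 299 - 37517/17760 = 5272723/17760 ≈ 296.89)
q(o, v) = 5272723/17760
-4855931 + q(-1713, 1653) = -4855931 + 5272723/17760 = -86236061837/17760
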